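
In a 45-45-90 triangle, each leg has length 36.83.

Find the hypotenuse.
In a 45-45-90 triangle the sides are in ratio 1 : 1 : √2, so hypotenuse = leg·√2.
Hypotenuse = 36.83·√2 ≈ 36.83·1.41421 ≈ 52.0855

Hypotenuse = 36.83√2 = 52.09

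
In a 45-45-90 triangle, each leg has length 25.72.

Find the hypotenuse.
In a 45-45-90 triangle the sides are in ratio 1 : 1 : √2, so hypotenuse = leg·√2.
Hypotenuse = 25.72·√2 ≈ 25.72·1.41421 ≈ 36.3736

Hypotenuse = 25.72√2 = 36.37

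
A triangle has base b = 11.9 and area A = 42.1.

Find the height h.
A = ½·b·h  ⇒  h = 2A/b = 2·42.1/11.9 = 84.2/11.9 ≈ 7.07563

h = 7.076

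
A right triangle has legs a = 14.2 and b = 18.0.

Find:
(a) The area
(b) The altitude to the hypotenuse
(a) The legs are perpendicular, so Area = ½·a·b = ½·14.2·18.0 = ½·255.6 = 127.8
(b) Hypotenuse c = √(a² + b²) = √(201.64 + 324) = √525.64 ≈ 22.9268
    Area = ½·c·h_c  ⇒  h_c = 2·Area/c = 255.6/22.9268 ≈ 11.1485

Area = 127.8, h_c = 11.15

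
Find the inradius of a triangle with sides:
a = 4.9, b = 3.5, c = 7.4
r = Area/s where s is the semi-perimeter.
s = (4.9 + 3.5 + 7.4)/2 = 15.8/2 = 7.9
Area = √(s(s−a)(s−b)(s−c)) = √(7.9·3·4.4·0.5) ≈ √52.14 ≈ 7.2208
r ≈ 7.2208/7.9 ≈ 0.914026

r = 0.914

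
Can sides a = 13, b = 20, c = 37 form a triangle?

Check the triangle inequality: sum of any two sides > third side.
a + b vs c: 13 + 20 = 33 ≤ 37  ✗
a + c vs b: 13 + 37 = 50 > 20  ✓
b + c vs a: 20 + 37 = 57 > 13  ✓

No: 13 + 20 = 33 is not > 37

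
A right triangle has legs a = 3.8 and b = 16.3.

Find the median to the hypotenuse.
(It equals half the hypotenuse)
Hypotenuse c = √(a² + b²) = √(14.44 + 265.69) = √280.13 ≈ 16.7371
Median to hypotenuse = c/2 ≈ 16.7371/2 ≈ 8.36854

Median = 8.369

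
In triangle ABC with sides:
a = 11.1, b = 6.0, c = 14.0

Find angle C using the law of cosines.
c² = a² + b² − 2ab·cos(C)  ⇒  cos(C) = (a² + b² − c²)/(2ab)
cos(C) = (11.1² + 6.0² − 14.0²)/(2·11.1·6.0) = (123.21 + 36 − 196)/133.2 = -36.79/133.2 ≈ -0.276201
C = arccos(-0.276201) ≈ 106.034°

C = 106°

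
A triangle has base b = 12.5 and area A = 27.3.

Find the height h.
A = ½·b·h  ⇒  h = 2A/b = 2·27.3/12.5 = 54.6/12.5 ≈ 4.368

h = 4.368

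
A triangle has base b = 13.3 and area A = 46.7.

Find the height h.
A = ½·b·h  ⇒  h = 2A/b = 2·46.7/13.3 = 93.4/13.3 ≈ 7.02256

h = 7.023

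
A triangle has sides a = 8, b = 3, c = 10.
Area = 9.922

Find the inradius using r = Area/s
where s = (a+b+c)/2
s = (8 + 3 + 10)/2 = 21/2 = 10.5
r = Area/s = 9.922/10.5 ≈ 0.944952

r = 0.945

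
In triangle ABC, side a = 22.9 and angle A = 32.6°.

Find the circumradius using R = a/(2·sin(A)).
R = a/(2·sin(A)) = 22.9/(2·sin(32.6°))
sin(32.6°) ≈ 0.538771
R ≈ 22.9/(2·0.538771) = 22.9/1.07754 ≈ 21.2521

R = 21.25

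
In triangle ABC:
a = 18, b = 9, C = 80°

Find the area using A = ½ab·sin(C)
A = ½·a·b·sin(C) = ½·18·9·sin(80°)
sin(80°) ≈ 0.984808
A ≈ ½·162·0.984808 = 81·0.984808 ≈ 79.7694

Area = 79.77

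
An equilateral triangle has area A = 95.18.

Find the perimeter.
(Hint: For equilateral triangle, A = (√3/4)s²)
A = (√3/4)s²  ⇒  s² = 4A/√3 = 4·95.18/√3 = 380.72/1.73205 ≈ 219.809
s ≈ √219.809 ≈ 14.826
Perimeter = 3s ≈ 3·14.826 ≈ 44.4779

Perimeter = 44.48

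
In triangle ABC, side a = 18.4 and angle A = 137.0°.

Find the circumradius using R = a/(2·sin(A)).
R = a/(2·sin(A)) = 18.4/(2·sin(137.0°))
sin(137.0°) ≈ 0.681998
R ≈ 18.4/(2·0.681998) = 18.4/1.364 ≈ 13.4898

R = 13.49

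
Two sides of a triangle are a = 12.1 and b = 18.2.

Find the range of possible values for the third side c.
Triangle inequality: |a − b| < c < a + b
|a − b| = |12.1 − 18.2| = 6.1
a + b = 12.1 + 18.2 = 30.3

6.1 < c < 30.3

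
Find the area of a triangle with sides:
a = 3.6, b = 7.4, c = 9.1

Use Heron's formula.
s = (3.6 + 7.4 + 9.1)/2 = 20.1/2 = 10.05
s − a = 6.45, s − b = 2.65, s − c = 0.95
s(s−a)(s−b)(s−c) = 10.05·6.45·2.65·0.95 ≈ 163.191
Area = √163.191 ≈ 12.7746

Area = 12.77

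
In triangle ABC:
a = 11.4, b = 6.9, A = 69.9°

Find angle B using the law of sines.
a/sin(A) = b/sin(B)  ⇒  sin(B) = b·sin(A)/a = 6.9·sin(69.9°)/11.4
sin(69.9°) ≈ 0.939094
sin(B) ≈ 6.9·0.939094/11.4 ≈ 6.47975/11.4 ≈ 0.568399
B = arcsin(0.568399) ≈ 34.6387°
(Since b ≤ a we need B ≤ A, so the obtuse alternative 180° − 34.6387° ≈ 145.361° is rejected.)

B = 34.64°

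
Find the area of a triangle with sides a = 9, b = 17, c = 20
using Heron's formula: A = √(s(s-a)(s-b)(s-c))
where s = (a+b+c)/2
s = (9 + 17 + 20)/2 = 46/2 = 23
s − a = 14, s − b = 6, s − c = 3
s(s−a)(s−b)(s−c) = 23·14·6·3 = 5796
Area = √5796 ≈ 76.1315

s = 23.0, Area = 76.13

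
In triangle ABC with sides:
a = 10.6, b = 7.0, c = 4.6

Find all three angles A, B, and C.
Law of cosines for each angle (a² = 112.36, b² = 49, c² = 21.16):
cos(A) = (b² + c² − a²)/(2bc) = (49 + 21.16 − 112.36)/(2·7.0·4.6) = -42.2/64.4 ≈ -0.65528  ⇒  A ≈ 130.941°
cos(B) = (a² + c² − b²)/(2ac) = (112.36 + 21.16 − 49)/(2·10.6·4.6) = 84.52/97.52 ≈ 0.866694  ⇒  B ≈ 29.9233°
cos(C) = (a² + b² − c²)/(2ab) = (112.36 + 49 − 21.16)/(2·10.6·7.0) = 140.2/148.4 ≈ 0.944744  ⇒  C ≈ 19.1359°
Check: A + B + C ≈ 180°

A = 130.9°, B = 29.92°, C = 19.14°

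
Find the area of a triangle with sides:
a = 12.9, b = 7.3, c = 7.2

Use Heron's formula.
s = (12.9 + 7.3 + 7.2)/2 = 27.4/2 = 13.7
s − a = 0.8, s − b = 6.4, s − c = 6.5
s(s−a)(s−b)(s−c) = 13.7·0.8·6.4·6.5 ≈ 455.936
Area = √455.936 ≈ 21.3527

Area = 21.35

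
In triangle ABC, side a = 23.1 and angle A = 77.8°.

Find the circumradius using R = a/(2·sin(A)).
R = a/(2·sin(A)) = 23.1/(2·sin(77.8°))
sin(77.8°) ≈ 0.977416
R ≈ 23.1/(2·0.977416) = 23.1/1.95483 ≈ 11.8169

R = 11.82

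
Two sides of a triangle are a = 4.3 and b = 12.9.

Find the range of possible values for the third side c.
Triangle inequality: |a − b| < c < a + b
|a − b| = |4.3 − 12.9| = 8.6
a + b = 4.3 + 12.9 = 17.2

8.6 < c < 17.2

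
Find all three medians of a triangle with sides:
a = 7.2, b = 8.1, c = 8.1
Median formula: m_a = ½√(2b² + 2c² − a²) (and cyclically). a² = 51.84, b² = 65.61, c² = 65.61.
m_a = ½√(2·65.61 + 2·65.61 − 51.84) = ½√210.6 ≈ ½·14.5121 ≈ 7.25603
m_b = ½√(2·51.84 + 2·65.61 − 65.61) = ½√169.29 ≈ ½·13.0111 ≈ 6.50557
m_c = ½√(2·51.84 + 2·65.61 − 65.61) = ½√169.29 ≈ ½·13.0111 ≈ 6.50557

m_a = 7.256, m_b = 6.506, m_c = 6.506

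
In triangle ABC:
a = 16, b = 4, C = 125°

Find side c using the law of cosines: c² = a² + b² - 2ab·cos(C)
c² = 16² + 4² − 2·16·4·cos(125°)
cos(125°) ≈ -0.573576
c² ≈ 256 + 16 − 128·(-0.573576) ≈ 272 + 73.4178 ≈ 345.418
c ≈ √345.418 ≈ 18.5854

c = 18.59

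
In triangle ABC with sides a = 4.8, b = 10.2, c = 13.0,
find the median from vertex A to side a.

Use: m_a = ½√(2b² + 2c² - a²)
m_a = ½√(2·10.2² + 2·13.0² − 4.8²) = ½√(2·104.04 + 2·169 − 23.04) = ½√(208.08 + 338 − 23.04) = ½√523.04
√523.04 ≈ 22.8701, so m_a ≈ 11.435

m_a = 11.44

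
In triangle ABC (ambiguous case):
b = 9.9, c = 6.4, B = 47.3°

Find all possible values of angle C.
b/sin(B) = c/sin(C)  ⇒  sin(C) = c·sin(B)/b = 6.4·sin(47.3°)/9.9
sin(47.3°) ≈ 0.734915
sin(C) ≈ 6.4·0.734915/9.9 ≈ 4.70345/9.9 ≈ 0.475096
Candidate 1: C₁ = arcsin(0.475096) ≈ 28.3656°  →  A = 180° − 47.3° − 28.3656° ≈ 104.334° > 0, valid
Candidate 2: C₂ = 180° − C₁ ≈ 151.634°  →  A = 180° − 47.3° − 151.634° ≈ -18.9344° ≤ 0, not a valid triangle

C = 28.37° (one solution)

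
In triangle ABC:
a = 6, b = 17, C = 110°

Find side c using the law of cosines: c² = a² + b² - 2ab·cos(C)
c² = 6² + 17² − 2·6·17·cos(110°)
cos(110°) ≈ -0.34202
c² ≈ 36 + 289 − 204·(-0.34202) ≈ 325 + 69.7721 ≈ 394.772
c ≈ √394.772 ≈ 19.8689

c = 19.87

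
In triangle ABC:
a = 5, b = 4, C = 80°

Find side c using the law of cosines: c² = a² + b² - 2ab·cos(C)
c² = 5² + 4² − 2·5·4·cos(80°)
cos(80°) ≈ 0.173648
c² ≈ 25 + 16 − 40·(0.173648) ≈ 41 − 6.94593 ≈ 34.0541
c ≈ √34.0541 ≈ 5.83559

c = 5.836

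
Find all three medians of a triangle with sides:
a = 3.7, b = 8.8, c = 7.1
Median formula: m_a = ½√(2b² + 2c² − a²) (and cyclically). a² = 13.69, b² = 77.44, c² = 50.41.
m_a = ½√(2·77.44 + 2·50.41 − 13.69) = ½√242.01 ≈ ½·15.5567 ≈ 7.77834
m_b = ½√(2·13.69 + 2·50.41 − 77.44) = ½√50.76 ≈ ½·7.12461 ≈ 3.5623
m_c = ½√(2·13.69 + 2·77.44 − 50.41) = ½√131.85 ≈ ½·11.4826 ≈ 5.7413

m_a = 7.778, m_b = 3.562, m_c = 5.741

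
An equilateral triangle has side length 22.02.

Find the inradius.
r = Area/s with s the semi-perimeter.
Area = (√3/4)·22.02² = (√3/4)·484.8804 ≈ 0.433013·484.8804 ≈ 209.959
s = 3·22.02/2 = 33.03
r ≈ 209.959/33.03 ≈ 6.35663
(Equivalently r = side/(2√3) = 22.02/3.4641 ≈ 6.35663.)

r = 6.357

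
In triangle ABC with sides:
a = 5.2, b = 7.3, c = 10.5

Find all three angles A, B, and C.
Law of cosines for each angle (a² = 27.04, b² = 53.29, c² = 110.25):
cos(A) = (b² + c² − a²)/(2bc) = (53.29 + 110.25 − 27.04)/(2·7.3·10.5) = 136.5/153.3 ≈ 0.890411  ⇒  A ≈ 27.0751°
cos(B) = (a² + c² − b²)/(2ac) = (27.04 + 110.25 − 53.29)/(2·5.2·10.5) = 84/109.2 ≈ 0.769231  ⇒  B ≈ 39.7151°
cos(C) = (a² + b² − c²)/(2ab) = (27.04 + 53.29 − 110.25)/(2·5.2·7.3) = -29.92/75.92 ≈ -0.394099  ⇒  C ≈ 113.21°
Check: A + B + C ≈ 180°

A = 27.08°, B = 39.72°, C = 113.2°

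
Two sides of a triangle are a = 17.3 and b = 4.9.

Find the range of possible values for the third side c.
Triangle inequality: |a − b| < c < a + b
|a − b| = |17.3 − 4.9| = 12.4
a + b = 17.3 + 4.9 = 22.2

12.4 < c < 22.2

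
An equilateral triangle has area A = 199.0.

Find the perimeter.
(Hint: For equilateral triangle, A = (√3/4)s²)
A = (√3/4)s²  ⇒  s² = 4A/√3 = 4·199.0/√3 = 796/1.73205 ≈ 459.571
s ≈ √459.571 ≈ 21.4376
Perimeter = 3s ≈ 3·21.4376 ≈ 64.3128

Perimeter = 64.31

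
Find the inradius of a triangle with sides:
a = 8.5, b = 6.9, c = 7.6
r = Area/s where s is the semi-perimeter.
s = (8.5 + 6.9 + 7.6)/2 = 23/2 = 11.5
Area = √(s(s−a)(s−b)(s−c)) = √(11.5·3·4.6·3.9) ≈ √618.93 ≈ 24.8783
r ≈ 24.8783/11.5 ≈ 2.16333

r = 2.163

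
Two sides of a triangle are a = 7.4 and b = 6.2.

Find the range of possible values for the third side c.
Triangle inequality: |a − b| < c < a + b
|a − b| = |7.4 − 6.2| = 1.2
a + b = 7.4 + 6.2 = 13.6

1.2 < c < 13.6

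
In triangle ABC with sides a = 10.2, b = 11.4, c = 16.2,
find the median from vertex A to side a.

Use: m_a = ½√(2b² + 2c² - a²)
m_a = ½√(2·11.4² + 2·16.2² − 10.2²) = ½√(2·129.96 + 2·262.44 − 104.04) = ½√(259.92 + 524.88 − 104.04) = ½√680.76
√680.76 ≈ 26.0914, so m_a ≈ 13.0457

m_a = 13.05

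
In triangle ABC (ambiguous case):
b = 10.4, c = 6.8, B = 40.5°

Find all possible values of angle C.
b/sin(B) = c/sin(C)  ⇒  sin(C) = c·sin(B)/b = 6.8·sin(40.5°)/10.4
sin(40.5°) ≈ 0.649448
sin(C) ≈ 6.8·0.649448/10.4 ≈ 4.41625/10.4 ≈ 0.424639
Candidate 1: C₁ = arcsin(0.424639) ≈ 25.1278°  →  A = 180° − 40.5° − 25.1278° ≈ 114.372° > 0, valid
Candidate 2: C₂ = 180° − C₁ ≈ 154.872°  →  A = 180° − 40.5° − 154.872° ≈ -15.3722° ≤ 0, not a valid triangle

C = 25.13° (one solution)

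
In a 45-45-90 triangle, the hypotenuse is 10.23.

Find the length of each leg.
In a 45-45-90 triangle hypotenuse = leg·√2, so leg = hypotenuse/√2.
Leg = 10.23/√2 ≈ 10.23/1.41421 ≈ 7.2337

Each leg = 7.234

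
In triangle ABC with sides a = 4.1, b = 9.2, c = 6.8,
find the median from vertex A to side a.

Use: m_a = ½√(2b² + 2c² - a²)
m_a = ½√(2·9.2² + 2·6.8² − 4.1²) = ½√(2·84.64 + 2·46.24 − 16.81) = ½√(169.28 + 92.48 − 16.81) = ½√244.95
√244.95 ≈ 15.6509, so m_a ≈ 7.82544

m_a = 7.825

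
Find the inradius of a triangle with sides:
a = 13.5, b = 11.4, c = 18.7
r = Area/s where s is the semi-perimeter.
s = (13.5 + 11.4 + 18.7)/2 = 43.6/2 = 21.8
Area = √(s(s−a)(s−b)(s−c)) = √(21.8·8.3·10.4·3.1) ≈ √5833.51 ≈ 76.3774
r ≈ 76.3774/21.8 ≈ 3.50355

r = 3.504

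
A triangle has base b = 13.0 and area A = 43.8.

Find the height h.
A = ½·b·h  ⇒  h = 2A/b = 2·43.8/13.0 = 87.6/13.0 ≈ 6.73846

h = 6.738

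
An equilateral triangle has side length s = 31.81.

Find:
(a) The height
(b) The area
(a) The height splits the triangle into two 30-60-90 halves: h = s·√3/2 = 31.81·1.73205/2 ≈ 55.0965/2 ≈ 27.5483
(b) Area = (√3/4)·s² = (√3/4)·31.81² = (√3/4)·1011.8761 ≈ 0.433013·1011.8761 ≈ 438.155

Height = 27.55, Area = 438.2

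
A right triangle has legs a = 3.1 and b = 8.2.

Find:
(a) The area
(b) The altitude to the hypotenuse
(a) The legs are perpendicular, so Area = ½·a·b = ½·3.1·8.2 = ½·25.42 = 12.71
(b) Hypotenuse c = √(a² + b²) = √(9.61 + 67.24) = √76.85 ≈ 8.76641
    Area = ½·c·h_c  ⇒  h_c = 2·Area/c = 25.42/8.76641 ≈ 2.8997

Area = 12.71, h_c = 2.9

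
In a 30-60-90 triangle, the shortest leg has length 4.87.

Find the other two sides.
In a 30-60-90 triangle the sides are in ratio 1 : √3 : 2 (short leg : long leg : hypotenuse).
Long leg = 4.87·√3 ≈ 4.87·1.73205 ≈ 8.43509
Hypotenuse = 2·4.87 = 9.74

Long leg = 4.87√3 = 8.435, Hypotenuse = 9.74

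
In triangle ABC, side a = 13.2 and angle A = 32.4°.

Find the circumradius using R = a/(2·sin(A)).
R = a/(2·sin(A)) = 13.2/(2·sin(32.4°))
sin(32.4°) ≈ 0.535827
R ≈ 13.2/(2·0.535827) = 13.2/1.07165 ≈ 12.3174

R = 12.32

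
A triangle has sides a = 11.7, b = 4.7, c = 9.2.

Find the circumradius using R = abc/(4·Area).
First find the area with Heron's formula.
s = (11.7 + 4.7 + 9.2)/2 = 12.8
Area = √(s(s−a)(s−b)(s−c)) = √(12.8·1.1·8.1·3.6) ≈ √410.573 ≈ 20.2626
abc = 11.7·4.7·9.2 = 505.908
R = abc/(4·Area) ≈ 505.908/(4·20.2626) = 505.908/81.0504 ≈ 6.2419

R = 6.242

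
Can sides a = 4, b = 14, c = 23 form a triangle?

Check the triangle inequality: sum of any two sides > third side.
a + b vs c: 4 + 14 = 18 ≤ 23  ✗
a + c vs b: 4 + 23 = 27 > 14  ✓
b + c vs a: 14 + 23 = 37 > 4  ✓

No: 4 + 14 = 18 is not > 23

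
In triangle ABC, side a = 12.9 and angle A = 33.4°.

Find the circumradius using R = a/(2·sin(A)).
R = a/(2·sin(A)) = 12.9/(2·sin(33.4°))
sin(33.4°) ≈ 0.550481
R ≈ 12.9/(2·0.550481) = 12.9/1.10096 ≈ 11.717

R = 11.72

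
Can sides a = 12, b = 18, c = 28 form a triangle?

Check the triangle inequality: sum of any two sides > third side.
a + b vs c: 12 + 18 = 30 > 28  ✓
a + c vs b: 12 + 28 = 40 > 18  ✓
b + c vs a: 18 + 28 = 46 > 12  ✓

Yes, triangle inequality satisfied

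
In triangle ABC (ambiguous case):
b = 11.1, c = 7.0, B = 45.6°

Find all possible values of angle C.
b/sin(B) = c/sin(C)  ⇒  sin(C) = c·sin(B)/b = 7.0·sin(45.6°)/11.1
sin(45.6°) ≈ 0.714473
sin(C) ≈ 7.0·0.714473/11.1 ≈ 5.00131/11.1 ≈ 0.450568
Candidate 1: C₁ = arcsin(0.450568) ≈ 26.7802°  →  A = 180° − 45.6° − 26.7802° ≈ 107.62° > 0, valid
Candidate 2: C₂ = 180° − C₁ ≈ 153.22°  →  A = 180° − 45.6° − 153.22° ≈ -18.8198° ≤ 0, not a valid triangle

C = 26.78° (one solution)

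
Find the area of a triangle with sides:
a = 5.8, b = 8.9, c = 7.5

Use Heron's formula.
s = (5.8 + 8.9 + 7.5)/2 = 22.2/2 = 11.1
s − a = 5.3, s − b = 2.2, s − c = 3.6
s(s−a)(s−b)(s−c) = 11.1·5.3·2.2·3.6 ≈ 465.934
Area = √465.934 ≈ 21.5855

Area = 21.59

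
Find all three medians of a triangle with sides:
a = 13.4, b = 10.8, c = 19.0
Median formula: m_a = ½√(2b² + 2c² − a²) (and cyclically). a² = 179.56, b² = 116.64, c² = 361.
m_a = ½√(2·116.64 + 2·361 − 179.56) = ½√775.72 ≈ ½·27.8518 ≈ 13.9259
m_b = ½√(2·179.56 + 2·361 − 116.64) = ½√964.48 ≈ ½·31.0561 ≈ 15.528
m_c = ½√(2·179.56 + 2·116.64 − 361) = ½√231.4 ≈ ½·15.2118 ≈ 7.60592

m_a = 13.93, m_b = 15.53, m_c = 7.606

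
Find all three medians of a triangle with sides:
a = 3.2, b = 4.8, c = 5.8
Median formula: m_a = ½√(2b² + 2c² − a²) (and cyclically). a² = 10.24, b² = 23.04, c² = 33.64.
m_a = ½√(2·23.04 + 2·33.64 − 10.24) = ½√103.12 ≈ ½·10.1548 ≈ 5.0774
m_b = ½√(2·10.24 + 2·33.64 − 23.04) = ½√64.72 ≈ ½·8.04487 ≈ 4.02244
m_c = ½√(2·10.24 + 2·23.04 − 33.64) = ½√32.92 ≈ ½·5.7376 ≈ 2.8688

m_a = 5.077, m_b = 4.022, m_c = 2.869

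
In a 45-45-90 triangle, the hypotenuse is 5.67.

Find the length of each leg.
In a 45-45-90 triangle hypotenuse = leg·√2, so leg = hypotenuse/√2.
Leg = 5.67/√2 ≈ 5.67/1.41421 ≈ 4.0093

Each leg = 4.009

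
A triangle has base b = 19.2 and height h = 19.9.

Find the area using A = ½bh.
A = ½·b·h = ½·19.2·19.9 = ½·382.08 = 191.04

Area = 191.04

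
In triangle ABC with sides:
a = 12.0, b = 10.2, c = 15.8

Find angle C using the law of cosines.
c² = a² + b² − 2ab·cos(C)  ⇒  cos(C) = (a² + b² − c²)/(2ab)
cos(C) = (12.0² + 10.2² − 15.8²)/(2·12.0·10.2) = (144 + 104.04 − 249.64)/244.8 = -1.6/244.8 ≈ -0.00653595
C = arccos(-0.00653595) ≈ 90.3745°

C = 90.37°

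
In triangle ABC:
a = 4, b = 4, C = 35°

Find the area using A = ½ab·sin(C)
A = ½·a·b·sin(C) = ½·4·4·sin(35°)
sin(35°) ≈ 0.573576
A ≈ ½·16·0.573576 = 8·0.573576 ≈ 4.58861

Area = 4.589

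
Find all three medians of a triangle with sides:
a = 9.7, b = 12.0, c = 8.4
Median formula: m_a = ½√(2b² + 2c² − a²) (and cyclically). a² = 94.09, b² = 144, c² = 70.56.
m_a = ½√(2·144 + 2·70.56 − 94.09) = ½√335.03 ≈ ½·18.3038 ≈ 9.15191
m_b = ½√(2·94.09 + 2·70.56 − 144) = ½√185.3 ≈ ½·13.6125 ≈ 6.80625
m_c = ½√(2·94.09 + 2·144 − 70.56) = ½√405.62 ≈ ½·20.14 ≈ 10.07

m_a = 9.152, m_b = 6.806, m_c = 10.07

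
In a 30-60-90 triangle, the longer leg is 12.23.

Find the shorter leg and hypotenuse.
In a 30-60-90 triangle the sides are in ratio 1 : √3 : 2, so short leg = long leg/√3 and hypotenuse = 2·(short leg).
Short leg = 12.23/√3 ≈ 12.23/1.73205 ≈ 7.06099
Hypotenuse = 2·7.06099 ≈ 14.122

Short leg = 7.061, Hypotenuse = 14.12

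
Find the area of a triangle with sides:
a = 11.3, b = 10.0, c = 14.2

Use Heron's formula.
s = (11.3 + 10.0 + 14.2)/2 = 35.5/2 = 17.75
s − a = 6.45, s − b = 7.75, s − c = 3.55
s(s−a)(s−b)(s−c) = 17.75·6.45·7.75·3.55 ≈ 3149.84
Area = √3149.84 ≈ 56.1234

Area = 56.12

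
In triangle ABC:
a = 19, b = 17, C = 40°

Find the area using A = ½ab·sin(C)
A = ½·a·b·sin(C) = ½·19·17·sin(40°)
sin(40°) ≈ 0.642788
A ≈ ½·323·0.642788 = 161.5·0.642788 ≈ 103.81

Area = 103.8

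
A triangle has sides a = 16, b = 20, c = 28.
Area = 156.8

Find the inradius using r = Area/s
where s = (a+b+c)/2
s = (16 + 20 + 28)/2 = 64/2 = 32
r = Area/s = 156.8/32 ≈ 4.9

r = 4.9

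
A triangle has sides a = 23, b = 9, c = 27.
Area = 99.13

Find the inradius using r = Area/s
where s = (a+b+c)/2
s = (23 + 9 + 27)/2 = 59/2 = 29.5
r = Area/s = 99.13/29.5 ≈ 3.36034

r = 3.36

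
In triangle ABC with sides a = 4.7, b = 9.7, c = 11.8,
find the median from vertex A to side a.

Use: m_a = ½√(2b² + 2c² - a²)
m_a = ½√(2·9.7² + 2·11.8² − 4.7²) = ½√(2·94.09 + 2·139.24 − 22.09) = ½√(188.18 + 278.48 − 22.09) = ½√444.57
√444.57 ≈ 21.0848, so m_a ≈ 10.5424

m_a = 10.54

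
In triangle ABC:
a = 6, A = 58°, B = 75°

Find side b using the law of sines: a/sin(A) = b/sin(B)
a/sin(A) = b/sin(B)  ⇒  b = a·sin(B)/sin(A) = 6·sin(75°)/sin(58°)
sin(75°) ≈ 0.965926, sin(58°) ≈ 0.848048
b ≈ 6·0.965926/0.848048 ≈ 5.79555/0.848048 ≈ 6.83399

b = 6.834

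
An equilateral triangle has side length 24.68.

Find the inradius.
r = Area/s with s the semi-perimeter.
Area = (√3/4)·24.68² = (√3/4)·609.1024 ≈ 0.433013·609.1024 ≈ 263.749
s = 3·24.68/2 = 37.02
r ≈ 263.749/37.02 ≈ 7.1245
(Equivalently r = side/(2√3) = 24.68/3.4641 ≈ 7.1245.)

r = 7.125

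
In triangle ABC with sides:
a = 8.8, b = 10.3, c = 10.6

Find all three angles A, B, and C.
Law of cosines for each angle (a² = 77.44, b² = 106.09, c² = 112.36):
cos(A) = (b² + c² − a²)/(2bc) = (106.09 + 112.36 − 77.44)/(2·10.3·10.6) = 141.01/218.36 ≈ 0.645768  ⇒  A ≈ 49.7767°
cos(B) = (a² + c² − b²)/(2ac) = (77.44 + 112.36 − 106.09)/(2·8.8·10.6) = 83.71/186.56 ≈ 0.448703  ⇒  B ≈ 63.3395°
cos(C) = (a² + b² − c²)/(2ab) = (77.44 + 106.09 − 112.36)/(2·8.8·10.3) = 71.17/181.28 ≈ 0.392597  ⇒  C ≈ 66.8838°
Check: A + B + C ≈ 180°

A = 49.78°, B = 63.34°, C = 66.88°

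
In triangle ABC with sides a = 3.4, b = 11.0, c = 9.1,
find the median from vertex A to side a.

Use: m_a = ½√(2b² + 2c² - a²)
m_a = ½√(2·11.0² + 2·9.1² − 3.4²) = ½√(2·121 + 2·82.81 − 11.56) = ½√(242 + 165.62 − 11.56) = ½√396.06
√396.06 ≈ 19.9013, so m_a ≈ 9.95063

m_a = 9.951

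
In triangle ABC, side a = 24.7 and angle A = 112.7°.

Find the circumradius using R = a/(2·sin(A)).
R = a/(2·sin(A)) = 24.7/(2·sin(112.7°))
sin(112.7°) ≈ 0.922538
R ≈ 24.7/(2·0.922538) = 24.7/1.84508 ≈ 13.387

R = 13.39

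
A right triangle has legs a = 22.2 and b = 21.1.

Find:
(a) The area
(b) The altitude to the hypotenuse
(a) The legs are perpendicular, so Area = ½·a·b = ½·22.2·21.1 = ½·468.42 = 234.21
(b) Hypotenuse c = √(a² + b²) = √(492.84 + 445.21) = √938.05 ≈ 30.6276
    Area = ½·c·h_c  ⇒  h_c = 2·Area/c = 468.42/30.6276 ≈ 15.294

Area = 234.21, h_c = 15.29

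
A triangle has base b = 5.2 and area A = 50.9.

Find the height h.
A = ½·b·h  ⇒  h = 2A/b = 2·50.9/5.2 = 101.8/5.2 ≈ 19.5769

h = 19.58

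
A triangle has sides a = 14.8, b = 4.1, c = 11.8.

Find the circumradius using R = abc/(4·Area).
First find the area with Heron's formula.
s = (14.8 + 4.1 + 11.8)/2 = 15.35
Area = √(s(s−a)(s−b)(s−c)) = √(15.35·0.55·11.25·3.55) ≈ √337.172 ≈ 18.3623
abc = 14.8·4.1·11.8 = 716.024
R = abc/(4·Area) ≈ 716.024/(4·18.3623) = 716.024/73.449 ≈ 9.74859

R = 9.749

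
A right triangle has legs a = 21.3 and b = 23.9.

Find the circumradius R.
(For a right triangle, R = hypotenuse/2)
Hypotenuse c = √(a² + b²) = √(453.69 + 571.21) = √1024.9 ≈ 32.0141
R = c/2 ≈ 32.0141/2 ≈ 16.007

R = 16.01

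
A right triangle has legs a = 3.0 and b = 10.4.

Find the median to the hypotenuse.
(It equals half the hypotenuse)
Hypotenuse c = √(a² + b²) = √(9 + 108.16) = √117.16 ≈ 10.824
Median to hypotenuse = c/2 ≈ 10.824/2 ≈ 5.41202

Median = 5.412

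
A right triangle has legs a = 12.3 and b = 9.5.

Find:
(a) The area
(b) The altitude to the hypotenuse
(a) The legs are perpendicular, so Area = ½·a·b = ½·12.3·9.5 = ½·116.85 = 58.425
(b) Hypotenuse c = √(a² + b²) = √(151.29 + 90.25) = √241.54 ≈ 15.5416
    Area = ½·c·h_c  ⇒  h_c = 2·Area/c = 116.85/15.5416 ≈ 7.51855

Area = 58.425, h_c = 7.519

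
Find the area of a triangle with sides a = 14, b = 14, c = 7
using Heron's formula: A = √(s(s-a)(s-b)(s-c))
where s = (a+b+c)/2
s = (14 + 14 + 7)/2 = 35/2 = 17.5
s − a = 3.5, s − b = 3.5, s − c = 10.5
s(s−a)(s−b)(s−c) = 17.5·3.5·3.5·10.5 = 2250.9375
Area = √2250.9375 ≈ 47.444

s = 17.5, Area = 47.44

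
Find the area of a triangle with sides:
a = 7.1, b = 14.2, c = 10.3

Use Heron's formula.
s = (7.1 + 14.2 + 10.3)/2 = 31.6/2 = 15.8
s − a = 8.7, s − b = 1.6, s − c = 5.5
s(s−a)(s−b)(s−c) = 15.8·8.7·1.6·5.5 ≈ 1209.65
Area = √1209.65 ≈ 34.78

Area = 34.78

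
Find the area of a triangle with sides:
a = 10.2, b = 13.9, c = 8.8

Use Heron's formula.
s = (10.2 + 13.9 + 8.8)/2 = 32.9/2 = 16.45
s − a = 6.25, s − b = 2.55, s − c = 7.65
s(s−a)(s−b)(s−c) = 16.45·6.25·2.55·7.65 ≈ 2005.61
Area = √2005.61 ≈ 44.7841

Area = 44.78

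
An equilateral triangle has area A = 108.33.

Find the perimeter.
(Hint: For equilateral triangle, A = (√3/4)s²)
A = (√3/4)s²  ⇒  s² = 4A/√3 = 4·108.33/√3 = 433.32/1.73205 ≈ 250.177
s ≈ √250.177 ≈ 15.817
Perimeter = 3s ≈ 3·15.817 ≈ 47.451

Perimeter = 47.45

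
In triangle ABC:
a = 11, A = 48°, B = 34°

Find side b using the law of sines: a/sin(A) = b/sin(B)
a/sin(A) = b/sin(B)  ⇒  b = a·sin(B)/sin(A) = 11·sin(34°)/sin(48°)
sin(34°) ≈ 0.559193, sin(48°) ≈ 0.743145
b ≈ 11·0.559193/0.743145 ≈ 6.15112/0.743145 ≈ 8.27715

b = 8.277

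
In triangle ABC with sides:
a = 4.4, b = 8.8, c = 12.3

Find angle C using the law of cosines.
c² = a² + b² − 2ab·cos(C)  ⇒  cos(C) = (a² + b² − c²)/(2ab)
cos(C) = (4.4² + 8.8² − 12.3²)/(2·4.4·8.8) = (19.36 + 77.44 − 151.29)/77.44 = -54.49/77.44 ≈ -0.703642
C = arccos(-0.703642) ≈ 134.72°

C = 134.7°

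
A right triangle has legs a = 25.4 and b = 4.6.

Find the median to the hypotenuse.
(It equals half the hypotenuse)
Hypotenuse c = √(a² + b²) = √(645.16 + 21.16) = √666.32 ≈ 25.8132
Median to hypotenuse = c/2 ≈ 25.8132/2 ≈ 12.9066

Median = 12.91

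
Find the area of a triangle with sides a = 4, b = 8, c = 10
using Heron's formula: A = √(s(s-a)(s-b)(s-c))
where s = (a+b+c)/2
s = (4 + 8 + 10)/2 = 22/2 = 11
s − a = 7, s − b = 3, s − c = 1
s(s−a)(s−b)(s−c) = 11·7·3·1 = 231
Area = √231 ≈ 15.1987

s = 11.0, Area = 15.2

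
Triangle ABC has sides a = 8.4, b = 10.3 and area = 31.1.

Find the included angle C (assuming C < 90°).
Area = ½·a·b·sin(C)  ⇒  sin(C) = 2·Area/(a·b) = 2·31.1/(8.4·10.3) = 62.2/86.52 ≈ 0.718909
C = arcsin(0.718909) ≈ 45.9645° (taking the acute solution since C < 90°)

C = 45.96°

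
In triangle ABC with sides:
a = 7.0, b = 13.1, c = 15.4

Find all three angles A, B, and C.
Law of cosines for each angle (a² = 49, b² = 171.61, c² = 237.16):
cos(A) = (b² + c² − a²)/(2bc) = (171.61 + 237.16 − 49)/(2·13.1·15.4) = 359.77/403.48 ≈ 0.891667  ⇒  A ≈ 26.9165°
cos(B) = (a² + c² − b²)/(2ac) = (49 + 237.16 − 171.61)/(2·7.0·15.4) = 114.55/215.6 ≈ 0.531308  ⇒  B ≈ 57.9061°
cos(C) = (a² + b² − c²)/(2ab) = (49 + 171.61 − 237.16)/(2·7.0·13.1) = -16.55/183.4 ≈ -0.0902399  ⇒  C ≈ 95.1774°
Check: A + B + C ≈ 180°

A = 26.92°, B = 57.91°, C = 95.18°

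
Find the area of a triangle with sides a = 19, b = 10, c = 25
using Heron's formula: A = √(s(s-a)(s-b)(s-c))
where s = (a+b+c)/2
s = (19 + 10 + 25)/2 = 54/2 = 27
s − a = 8, s − b = 17, s − c = 2
s(s−a)(s−b)(s−c) = 27·8·17·2 = 7344
Area = √7344 ≈ 85.6971

s = 27.0, Area = 85.7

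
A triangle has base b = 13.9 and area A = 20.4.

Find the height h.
A = ½·b·h  ⇒  h = 2A/b = 2·20.4/13.9 = 40.8/13.9 ≈ 2.93525

h = 2.935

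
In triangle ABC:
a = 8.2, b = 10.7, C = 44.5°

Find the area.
Two sides and the included angle (SAS): A = ½·a·b·sin(C) = ½·8.2·10.7·sin(44.5°)
sin(44.5°) ≈ 0.700909
A ≈ ½·87.74·0.700909 = 43.87·0.700909 ≈ 30.7489

Area = 30.75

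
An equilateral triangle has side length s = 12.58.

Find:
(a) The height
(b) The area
(a) The height splits the triangle into two 30-60-90 halves: h = s·√3/2 = 12.58·1.73205/2 ≈ 21.7892/2 ≈ 10.8946
(b) Area = (√3/4)·s² = (√3/4)·12.58² = (√3/4)·158.2564 ≈ 0.433013·158.2564 ≈ 68.527

Height = 10.89, Area = 68.53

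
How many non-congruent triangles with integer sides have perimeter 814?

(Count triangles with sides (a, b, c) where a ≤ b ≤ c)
Let a ≤ b ≤ c with a + b + c = 814. The only binding inequality is a + b > c, i.e. 814 − c > c, so c < 814/2; and c ≥ 814/3 since c is the largest side.
So 272 ≤ c ≤ 406. For each c, b runs from ⌈(814 − c)/2⌉ up to c (then a = 814 − b − c satisfies 1 ≤ a ≤ b automatically), giving c − ⌈(814 − c)/2⌉ + 1 choices.
Summing over c: 2 + 3 + 5 + 6 + … + 201 + 203  (135 terms, c = 272, …, 406) = 13804
Check (closed form: nearest integer to p²/48 for even p, (p+3)²/48 for odd p): 814²/48 = 662596/48 ≈ 13804.08 → 13804

13804 triangles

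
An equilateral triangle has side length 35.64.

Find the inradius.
r = Area/s with s the semi-perimeter.
Area = (√3/4)·35.64² = (√3/4)·1270.2096 ≈ 0.433013·1270.2096 ≈ 550.017
s = 3·35.64/2 = 53.46
r ≈ 550.017/53.46 ≈ 10.2884
(Equivalently r = side/(2√3) = 35.64/3.4641 ≈ 10.2884.)

r = 10.29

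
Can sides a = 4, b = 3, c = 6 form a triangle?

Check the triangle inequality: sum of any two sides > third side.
a + b vs c: 4 + 3 = 7 > 6  ✓
a + c vs b: 4 + 6 = 10 > 3  ✓
b + c vs a: 3 + 6 = 9 > 4  ✓

Yes, triangle inequality satisfied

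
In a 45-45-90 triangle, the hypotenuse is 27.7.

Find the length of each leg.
In a 45-45-90 triangle hypotenuse = leg·√2, so leg = hypotenuse/√2.
Leg = 27.7/√2 ≈ 27.7/1.41421 ≈ 19.5869

Each leg = 19.59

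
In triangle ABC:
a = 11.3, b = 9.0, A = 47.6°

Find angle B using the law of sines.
a/sin(A) = b/sin(B)  ⇒  sin(B) = b·sin(A)/a = 9.0·sin(47.6°)/11.3
sin(47.6°) ≈ 0.738455
sin(B) ≈ 9.0·0.738455/11.3 ≈ 6.6461/11.3 ≈ 0.58815
B = arcsin(0.58815) ≈ 36.0259°
(Since b ≤ a we need B ≤ A, so the obtuse alternative 180° − 36.0259° ≈ 143.974° is rejected.)

B = 36.03°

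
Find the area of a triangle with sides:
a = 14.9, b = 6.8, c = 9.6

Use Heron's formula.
s = (14.9 + 6.8 + 9.6)/2 = 31.3/2 = 15.65
s − a = 0.75, s − b = 8.85, s − c = 6.05
s(s−a)(s−b)(s−c) = 15.65·0.75·8.85·6.05 ≈ 628.455
Area = √628.455 ≈ 25.069

Area = 25.07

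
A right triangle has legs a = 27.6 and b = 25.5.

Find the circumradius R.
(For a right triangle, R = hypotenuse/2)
Hypotenuse c = √(a² + b²) = √(761.76 + 650.25) = √1412.01 ≈ 37.5767
R = c/2 ≈ 37.5767/2 ≈ 18.7884

R = 18.79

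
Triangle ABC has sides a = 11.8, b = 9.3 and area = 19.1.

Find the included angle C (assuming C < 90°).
Area = ½·a·b·sin(C)  ⇒  sin(C) = 2·Area/(a·b) = 2·19.1/(11.8·9.3) = 38.2/109.74 ≈ 0.348095
C = arcsin(0.348095) ≈ 20.3709° (taking the acute solution since C < 90°)

C = 20.37°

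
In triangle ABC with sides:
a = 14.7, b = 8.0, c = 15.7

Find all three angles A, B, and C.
Law of cosines for each angle (a² = 216.09, b² = 64, c² = 246.49):
cos(A) = (b² + c² − a²)/(2bc) = (64 + 246.49 − 216.09)/(2·8.0·15.7) = 94.4/251.2 ≈ 0.375796  ⇒  A ≈ 67.9265°
cos(B) = (a² + c² − b²)/(2ac) = (216.09 + 246.49 − 64)/(2·14.7·15.7) = 398.58/461.58 ≈ 0.863512  ⇒  B ≈ 30.2867°
cos(C) = (a² + b² − c²)/(2ab) = (216.09 + 64 − 246.49)/(2·14.7·8.0) = 33.6/235.2 ≈ 0.142857  ⇒  C ≈ 81.7868°
Check: A + B + C ≈ 180°

A = 67.93°, B = 30.29°, C = 81.79°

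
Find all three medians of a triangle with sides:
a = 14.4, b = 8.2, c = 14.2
Median formula: m_a = ½√(2b² + 2c² − a²) (and cyclically). a² = 207.36, b² = 67.24, c² = 201.64.
m_a = ½√(2·67.24 + 2·201.64 − 207.36) = ½√330.4 ≈ ½·18.1769 ≈ 9.08845
m_b = ½√(2·207.36 + 2·201.64 − 67.24) = ½√750.76 ≈ ½·27.4 ≈ 13.7
m_c = ½√(2·207.36 + 2·67.24 − 201.64) = ½√347.56 ≈ ½·18.643 ≈ 9.32148

m_a = 9.088, m_b = 13.7, m_c = 9.321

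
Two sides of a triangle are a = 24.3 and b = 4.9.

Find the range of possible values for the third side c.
Triangle inequality: |a − b| < c < a + b
|a − b| = |24.3 − 4.9| = 19.4
a + b = 24.3 + 4.9 = 29.2

19.4 < c < 29.2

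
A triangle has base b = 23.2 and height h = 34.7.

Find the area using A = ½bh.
A = ½·b·h = ½·23.2·34.7 = ½·805.04 = 402.52

Area = 402.52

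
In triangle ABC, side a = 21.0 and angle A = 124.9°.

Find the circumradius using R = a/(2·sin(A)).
R = a/(2·sin(A)) = 21.0/(2·sin(124.9°))
sin(124.9°) ≈ 0.820152
R ≈ 21.0/(2·0.820152) = 21.0/1.6403 ≈ 12.8025

R = 12.8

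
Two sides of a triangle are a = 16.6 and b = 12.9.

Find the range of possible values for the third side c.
Triangle inequality: |a − b| < c < a + b
|a − b| = |16.6 − 12.9| = 3.7
a + b = 16.6 + 12.9 = 29.5

3.7 < c < 29.5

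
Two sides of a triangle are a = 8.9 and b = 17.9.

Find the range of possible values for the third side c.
Triangle inequality: |a − b| < c < a + b
|a − b| = |8.9 − 17.9| = 9
a + b = 8.9 + 17.9 = 26.8

9 < c < 26.8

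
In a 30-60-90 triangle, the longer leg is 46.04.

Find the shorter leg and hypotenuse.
In a 30-60-90 triangle the sides are in ratio 1 : √3 : 2, so short leg = long leg/√3 and hypotenuse = 2·(short leg).
Short leg = 46.04/√3 ≈ 46.04/1.73205 ≈ 26.5812
Hypotenuse = 2·26.5812 ≈ 53.1624

Short leg = 26.58, Hypotenuse = 53.16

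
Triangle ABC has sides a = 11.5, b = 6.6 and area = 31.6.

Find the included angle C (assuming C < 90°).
Area = ½·a·b·sin(C)  ⇒  sin(C) = 2·Area/(a·b) = 2·31.6/(11.5·6.6) = 63.2/75.9 ≈ 0.832675
C = arcsin(0.832675) ≈ 56.3745° (taking the acute solution since C < 90°)

C = 56.37°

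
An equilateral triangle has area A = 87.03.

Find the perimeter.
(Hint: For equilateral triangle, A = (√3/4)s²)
A = (√3/4)s²  ⇒  s² = 4A/√3 = 4·87.03/√3 = 348.12/1.73205 ≈ 200.987
s ≈ √200.987 ≈ 14.177
Perimeter = 3s ≈ 3·14.177 ≈ 42.531

Perimeter = 42.53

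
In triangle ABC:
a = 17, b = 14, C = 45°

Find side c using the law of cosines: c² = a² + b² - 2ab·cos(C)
c² = 17² + 14² − 2·17·14·cos(45°)
cos(45°) ≈ 0.707107
c² ≈ 289 + 196 − 476·(0.707107) ≈ 485 − 336.583 ≈ 148.417
c ≈ √148.417 ≈ 12.1827

c = 12.18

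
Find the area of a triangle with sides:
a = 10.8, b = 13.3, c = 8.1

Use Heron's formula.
s = (10.8 + 13.3 + 8.1)/2 = 32.2/2 = 16.1
s − a = 5.3, s − b = 2.8, s − c = 8
s(s−a)(s−b)(s−c) = 16.1·5.3·2.8·8 ≈ 1911.39
Area = √1911.39 ≈ 43.7195

Area = 43.72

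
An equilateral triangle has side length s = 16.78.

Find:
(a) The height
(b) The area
(a) The height splits the triangle into two 30-60-90 halves: h = s·√3/2 = 16.78·1.73205/2 ≈ 29.0638/2 ≈ 14.5319
(b) Area = (√3/4)·s² = (√3/4)·16.78² = (√3/4)·281.5684 ≈ 0.433013·281.5684 ≈ 121.923

Height = 14.53, Area = 121.9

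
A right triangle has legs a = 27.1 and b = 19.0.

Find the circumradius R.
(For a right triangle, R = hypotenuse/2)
Hypotenuse c = √(a² + b²) = √(734.41 + 361) = √1095.41 ≈ 33.097
R = c/2 ≈ 33.097/2 ≈ 16.5485

R = 16.55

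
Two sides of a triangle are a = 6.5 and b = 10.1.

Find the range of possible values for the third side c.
Triangle inequality: |a − b| < c < a + b
|a − b| = |6.5 − 10.1| = 3.6
a + b = 6.5 + 10.1 = 16.6

3.6 < c < 16.6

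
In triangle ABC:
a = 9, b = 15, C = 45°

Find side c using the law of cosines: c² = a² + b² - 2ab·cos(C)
c² = 9² + 15² − 2·9·15·cos(45°)
cos(45°) ≈ 0.707107
c² ≈ 81 + 225 − 270·(0.707107) ≈ 306 − 190.919 ≈ 115.081
c ≈ √115.081 ≈ 10.7276

c = 10.73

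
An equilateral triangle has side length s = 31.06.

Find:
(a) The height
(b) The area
(a) The height splits the triangle into two 30-60-90 halves: h = s·√3/2 = 31.06·1.73205/2 ≈ 53.7975/2 ≈ 26.8987
(b) Area = (√3/4)·s² = (√3/4)·31.06² = (√3/4)·964.7236 ≈ 0.433013·964.7236 ≈ 417.738

Height = 26.9, Area = 417.7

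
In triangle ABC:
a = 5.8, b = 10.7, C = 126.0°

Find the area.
Two sides and the included angle (SAS): A = ½·a·b·sin(C) = ½·5.8·10.7·sin(126.0°)
sin(126.0°) ≈ 0.809017
A ≈ ½·62.06·0.809017 = 31.03·0.809017 ≈ 25.1038

Area = 25.1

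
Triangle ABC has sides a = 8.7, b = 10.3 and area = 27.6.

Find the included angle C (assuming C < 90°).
Area = ½·a·b·sin(C)  ⇒  sin(C) = 2·Area/(a·b) = 2·27.6/(8.7·10.3) = 55.2/89.61 ≈ 0.616003
C = arcsin(0.616003) ≈ 38.0248° (taking the acute solution since C < 90°)

C = 38.02°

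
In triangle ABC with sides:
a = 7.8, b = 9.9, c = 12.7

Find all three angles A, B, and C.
Law of cosines for each angle (a² = 60.84, b² = 98.01, c² = 161.29):
cos(A) = (b² + c² − a²)/(2bc) = (98.01 + 161.29 − 60.84)/(2·9.9·12.7) = 198.46/251.46 ≈ 0.789231  ⇒  A ≈ 37.8863°
cos(B) = (a² + c² − b²)/(2ac) = (60.84 + 161.29 − 98.01)/(2·7.8·12.7) = 124.12/198.12 ≈ 0.626489  ⇒  B ≈ 51.2084°
cos(C) = (a² + b² − c²)/(2ab) = (60.84 + 98.01 − 161.29)/(2·7.8·9.9) = -2.44/154.44 ≈ -0.015799  ⇒  C ≈ 90.9053°
Check: A + B + C ≈ 180°

A = 37.89°, B = 51.21°, C = 90.91°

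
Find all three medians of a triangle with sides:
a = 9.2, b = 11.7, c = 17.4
Median formula: m_a = ½√(2b² + 2c² − a²) (and cyclically). a² = 84.64, b² = 136.89, c² = 302.76.
m_a = ½√(2·136.89 + 2·302.76 − 84.64) = ½√794.66 ≈ ½·28.1897 ≈ 14.0949
m_b = ½√(2·84.64 + 2·302.76 − 136.89) = ½√637.91 ≈ ½·25.2569 ≈ 12.6284
m_c = ½√(2·84.64 + 2·136.89 − 302.76) = ½√140.3 ≈ ½·11.8448 ≈ 5.92242

m_a = 14.09, m_b = 12.63, m_c = 5.922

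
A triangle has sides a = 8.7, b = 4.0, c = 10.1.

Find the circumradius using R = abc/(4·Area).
First find the area with Heron's formula.
s = (8.7 + 4.0 + 10.1)/2 = 11.4
Area = √(s(s−a)(s−b)(s−c)) = √(11.4·2.7·7.4·1.3) ≈ √296.104 ≈ 17.2077
abc = 8.7·4.0·10.1 = 351.48
R = abc/(4·Area) ≈ 351.48/(4·17.2077) = 351.48/68.8306 ≈ 5.10645

R = 5.106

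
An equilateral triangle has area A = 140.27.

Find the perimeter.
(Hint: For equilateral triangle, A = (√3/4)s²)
A = (√3/4)s²  ⇒  s² = 4A/√3 = 4·140.27/√3 = 561.08/1.73205 ≈ 323.94
s ≈ √323.94 ≈ 17.9983
Perimeter = 3s ≈ 3·17.9983 ≈ 53.995

Perimeter = 53.99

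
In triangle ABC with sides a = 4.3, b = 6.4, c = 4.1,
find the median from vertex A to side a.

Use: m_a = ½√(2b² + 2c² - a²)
m_a = ½√(2·6.4² + 2·4.1² − 4.3²) = ½√(2·40.96 + 2·16.81 − 18.49) = ½√(81.92 + 33.62 − 18.49) = ½√97.05
√97.05 ≈ 9.8514, so m_a ≈ 4.9257

m_a = 4.926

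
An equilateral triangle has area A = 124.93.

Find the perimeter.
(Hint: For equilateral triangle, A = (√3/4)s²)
A = (√3/4)s²  ⇒  s² = 4A/√3 = 4·124.93/√3 = 499.72/1.73205 ≈ 288.513
s ≈ √288.513 ≈ 16.9857
Perimeter = 3s ≈ 3·16.9857 ≈ 50.9571

Perimeter = 50.96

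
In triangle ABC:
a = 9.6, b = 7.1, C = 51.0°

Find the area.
Two sides and the included angle (SAS): A = ½·a·b·sin(C) = ½·9.6·7.1·sin(51.0°)
sin(51.0°) ≈ 0.777146
A ≈ ½·68.16·0.777146 = 34.08·0.777146 ≈ 26.4851

Area = 26.49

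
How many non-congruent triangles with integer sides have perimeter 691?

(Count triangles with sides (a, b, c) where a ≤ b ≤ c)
Let a ≤ b ≤ c with a + b + c = 691. The only binding inequality is a + b > c, i.e. 691 − c > c, so c < 691/2; and c ≥ 691/3 since c is the largest side.
So 231 ≤ c ≤ 345. For each c, b runs from ⌈(691 − c)/2⌉ up to c (then a = 691 − b − c satisfies 1 ≤ a ≤ b automatically), giving c − ⌈(691 − c)/2⌉ + 1 choices.
Summing over c: 2 + 3 + 5 + 6 + … + 171 + 173  (115 terms, c = 231, …, 345) = 10034
Check (closed form: nearest integer to p²/48 for even p, (p+3)²/48 for odd p): (691+3)²/48 = 694²/48 = 481636/48 ≈ 10034.08 → 10034

10034 triangles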